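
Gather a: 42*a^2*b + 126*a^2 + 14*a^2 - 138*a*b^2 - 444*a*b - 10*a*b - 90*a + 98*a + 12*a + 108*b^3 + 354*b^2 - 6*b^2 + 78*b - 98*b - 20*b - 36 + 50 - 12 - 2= a^2*(42*b + 140) + a*(-138*b^2 - 454*b + 20) + 108*b^3 + 348*b^2 - 40*b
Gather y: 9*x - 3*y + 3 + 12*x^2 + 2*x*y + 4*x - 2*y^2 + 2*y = 12*x^2 + 13*x - 2*y^2 + y*(2*x - 1) + 3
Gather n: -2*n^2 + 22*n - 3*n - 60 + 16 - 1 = -2*n^2 + 19*n - 45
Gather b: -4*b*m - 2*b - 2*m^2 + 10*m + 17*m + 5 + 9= b*(-4*m - 2) - 2*m^2 + 27*m + 14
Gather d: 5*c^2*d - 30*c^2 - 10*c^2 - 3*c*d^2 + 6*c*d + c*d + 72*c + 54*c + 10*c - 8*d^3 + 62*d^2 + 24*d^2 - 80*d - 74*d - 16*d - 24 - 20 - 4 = -40*c^2 + 136*c - 8*d^3 + d^2*(86 - 3*c) + d*(5*c^2 + 7*c - 170) - 48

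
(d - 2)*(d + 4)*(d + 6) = d^3 + 8*d^2 + 4*d - 48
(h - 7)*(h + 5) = h^2 - 2*h - 35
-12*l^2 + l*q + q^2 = (-3*l + q)*(4*l + q)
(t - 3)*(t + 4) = t^2 + t - 12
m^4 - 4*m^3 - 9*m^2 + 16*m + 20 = (m - 5)*(m - 2)*(m + 1)*(m + 2)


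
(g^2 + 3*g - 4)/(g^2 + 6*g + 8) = (g - 1)/(g + 2)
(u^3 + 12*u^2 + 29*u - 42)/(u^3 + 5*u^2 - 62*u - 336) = (u - 1)/(u - 8)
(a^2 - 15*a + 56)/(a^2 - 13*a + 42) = (a - 8)/(a - 6)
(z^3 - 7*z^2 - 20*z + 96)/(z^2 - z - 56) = (z^2 + z - 12)/(z + 7)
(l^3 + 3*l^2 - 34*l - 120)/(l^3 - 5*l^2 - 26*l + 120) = (l + 4)/(l - 4)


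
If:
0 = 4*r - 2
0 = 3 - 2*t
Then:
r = 1/2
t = 3/2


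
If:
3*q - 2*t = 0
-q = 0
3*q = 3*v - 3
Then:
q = 0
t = 0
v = 1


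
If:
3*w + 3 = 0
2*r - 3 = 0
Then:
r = 3/2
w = -1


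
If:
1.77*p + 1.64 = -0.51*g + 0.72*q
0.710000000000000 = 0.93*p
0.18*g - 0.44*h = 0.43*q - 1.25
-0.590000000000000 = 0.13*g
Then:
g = -4.54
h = 0.07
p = 0.76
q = 0.94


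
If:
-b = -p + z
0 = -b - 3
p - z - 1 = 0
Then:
No Solution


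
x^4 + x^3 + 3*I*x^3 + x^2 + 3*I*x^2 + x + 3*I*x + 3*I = (x + 1)*(x - I)*(x + I)*(x + 3*I)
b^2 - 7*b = b*(b - 7)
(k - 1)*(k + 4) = k^2 + 3*k - 4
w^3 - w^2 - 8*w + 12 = (w - 2)^2*(w + 3)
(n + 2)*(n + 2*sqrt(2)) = n^2 + 2*n + 2*sqrt(2)*n + 4*sqrt(2)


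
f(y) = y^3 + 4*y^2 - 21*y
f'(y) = 3*y^2 + 8*y - 21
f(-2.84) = 69.00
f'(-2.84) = -19.52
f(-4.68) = 83.39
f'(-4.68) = 7.27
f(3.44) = 15.80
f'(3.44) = 42.02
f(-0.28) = 6.17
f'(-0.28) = -23.00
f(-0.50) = 11.38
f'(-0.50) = -24.25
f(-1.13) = 27.39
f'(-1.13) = -26.21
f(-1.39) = 34.23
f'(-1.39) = -26.32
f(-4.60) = 83.90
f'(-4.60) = 5.68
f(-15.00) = -2160.00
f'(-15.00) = 534.00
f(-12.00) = -900.00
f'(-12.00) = 315.00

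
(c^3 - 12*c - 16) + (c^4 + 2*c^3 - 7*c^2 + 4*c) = c^4 + 3*c^3 - 7*c^2 - 8*c - 16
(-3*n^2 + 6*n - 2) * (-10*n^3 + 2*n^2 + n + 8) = 30*n^5 - 66*n^4 + 29*n^3 - 22*n^2 + 46*n - 16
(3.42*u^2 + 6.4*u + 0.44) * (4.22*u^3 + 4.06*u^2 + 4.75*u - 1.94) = 14.4324*u^5 + 40.8932*u^4 + 44.0858*u^3 + 25.5516*u^2 - 10.326*u - 0.8536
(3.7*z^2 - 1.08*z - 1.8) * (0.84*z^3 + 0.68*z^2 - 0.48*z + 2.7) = 3.108*z^5 + 1.6088*z^4 - 4.0224*z^3 + 9.2844*z^2 - 2.052*z - 4.86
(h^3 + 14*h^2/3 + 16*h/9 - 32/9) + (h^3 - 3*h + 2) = 2*h^3 + 14*h^2/3 - 11*h/9 - 14/9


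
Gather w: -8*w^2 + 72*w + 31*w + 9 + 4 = -8*w^2 + 103*w + 13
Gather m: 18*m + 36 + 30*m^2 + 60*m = 30*m^2 + 78*m + 36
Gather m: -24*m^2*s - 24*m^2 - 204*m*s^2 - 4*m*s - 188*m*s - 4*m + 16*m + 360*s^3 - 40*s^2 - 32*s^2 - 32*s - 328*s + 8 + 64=m^2*(-24*s - 24) + m*(-204*s^2 - 192*s + 12) + 360*s^3 - 72*s^2 - 360*s + 72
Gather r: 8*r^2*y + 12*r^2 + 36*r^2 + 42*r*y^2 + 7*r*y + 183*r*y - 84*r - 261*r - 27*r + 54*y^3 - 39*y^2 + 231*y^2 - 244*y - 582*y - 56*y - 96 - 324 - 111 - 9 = r^2*(8*y + 48) + r*(42*y^2 + 190*y - 372) + 54*y^3 + 192*y^2 - 882*y - 540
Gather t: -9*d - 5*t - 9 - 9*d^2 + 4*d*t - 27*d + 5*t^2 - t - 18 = -9*d^2 - 36*d + 5*t^2 + t*(4*d - 6) - 27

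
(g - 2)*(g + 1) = g^2 - g - 2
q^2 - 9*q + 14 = (q - 7)*(q - 2)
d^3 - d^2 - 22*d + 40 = (d - 4)*(d - 2)*(d + 5)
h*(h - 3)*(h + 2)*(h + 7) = h^4 + 6*h^3 - 13*h^2 - 42*h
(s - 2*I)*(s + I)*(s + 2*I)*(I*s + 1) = I*s^4 + 5*I*s^2 + 4*I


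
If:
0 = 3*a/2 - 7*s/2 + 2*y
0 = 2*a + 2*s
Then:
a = -2*y/5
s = 2*y/5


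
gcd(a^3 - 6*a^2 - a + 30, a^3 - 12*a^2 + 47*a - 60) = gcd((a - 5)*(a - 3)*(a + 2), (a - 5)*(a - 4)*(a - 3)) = a^2 - 8*a + 15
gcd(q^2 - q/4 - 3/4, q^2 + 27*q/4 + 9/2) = q + 3/4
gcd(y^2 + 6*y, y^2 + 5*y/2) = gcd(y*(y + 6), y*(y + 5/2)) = y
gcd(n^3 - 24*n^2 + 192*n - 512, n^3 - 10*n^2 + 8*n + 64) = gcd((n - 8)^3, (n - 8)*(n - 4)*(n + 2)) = n - 8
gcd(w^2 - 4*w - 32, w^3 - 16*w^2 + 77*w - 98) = 1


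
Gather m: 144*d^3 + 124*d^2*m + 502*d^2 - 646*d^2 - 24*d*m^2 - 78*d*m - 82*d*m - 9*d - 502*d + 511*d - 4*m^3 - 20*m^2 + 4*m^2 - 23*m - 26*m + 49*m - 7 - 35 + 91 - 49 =144*d^3 - 144*d^2 - 4*m^3 + m^2*(-24*d - 16) + m*(124*d^2 - 160*d)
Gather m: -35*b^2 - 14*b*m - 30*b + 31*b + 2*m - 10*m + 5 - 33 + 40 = -35*b^2 + b + m*(-14*b - 8) + 12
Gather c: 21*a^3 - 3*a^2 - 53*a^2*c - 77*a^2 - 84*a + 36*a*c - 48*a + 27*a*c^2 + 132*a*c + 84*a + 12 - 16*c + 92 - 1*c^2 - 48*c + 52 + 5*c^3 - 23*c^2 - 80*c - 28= 21*a^3 - 80*a^2 - 48*a + 5*c^3 + c^2*(27*a - 24) + c*(-53*a^2 + 168*a - 144) + 128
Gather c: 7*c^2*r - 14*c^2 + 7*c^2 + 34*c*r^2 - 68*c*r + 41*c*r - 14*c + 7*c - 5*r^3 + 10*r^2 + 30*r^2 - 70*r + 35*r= c^2*(7*r - 7) + c*(34*r^2 - 27*r - 7) - 5*r^3 + 40*r^2 - 35*r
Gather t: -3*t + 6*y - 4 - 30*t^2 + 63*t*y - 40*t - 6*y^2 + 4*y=-30*t^2 + t*(63*y - 43) - 6*y^2 + 10*y - 4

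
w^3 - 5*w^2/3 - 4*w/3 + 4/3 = (w - 2)*(w - 2/3)*(w + 1)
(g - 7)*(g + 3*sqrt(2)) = g^2 - 7*g + 3*sqrt(2)*g - 21*sqrt(2)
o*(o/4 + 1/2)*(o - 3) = o^3/4 - o^2/4 - 3*o/2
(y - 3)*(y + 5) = y^2 + 2*y - 15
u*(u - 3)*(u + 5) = u^3 + 2*u^2 - 15*u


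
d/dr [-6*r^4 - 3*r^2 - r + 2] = -24*r^3 - 6*r - 1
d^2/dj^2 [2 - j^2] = -2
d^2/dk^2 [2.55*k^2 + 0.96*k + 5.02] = 5.10000000000000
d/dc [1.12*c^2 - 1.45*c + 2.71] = 2.24*c - 1.45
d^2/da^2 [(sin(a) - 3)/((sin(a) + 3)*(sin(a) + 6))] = (-sin(a)^5 + 21*sin(a)^4 + 191*sin(a)^3 + 171*sin(a)^2 - 1080*sin(a) - 702)/((sin(a) + 3)^3*(sin(a) + 6)^3)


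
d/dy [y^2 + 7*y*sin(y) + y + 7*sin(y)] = 7*y*cos(y) + 2*y + 7*sqrt(2)*sin(y + pi/4) + 1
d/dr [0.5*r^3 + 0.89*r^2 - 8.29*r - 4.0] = 1.5*r^2 + 1.78*r - 8.29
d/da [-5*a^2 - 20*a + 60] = -10*a - 20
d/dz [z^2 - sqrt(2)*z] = 2*z - sqrt(2)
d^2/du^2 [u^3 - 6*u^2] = 6*u - 12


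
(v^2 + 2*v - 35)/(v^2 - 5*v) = (v + 7)/v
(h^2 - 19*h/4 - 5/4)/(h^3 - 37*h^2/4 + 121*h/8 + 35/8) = 2*(h - 5)/(2*h^2 - 19*h + 35)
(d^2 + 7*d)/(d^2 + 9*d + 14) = d/(d + 2)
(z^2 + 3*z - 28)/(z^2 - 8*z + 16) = (z + 7)/(z - 4)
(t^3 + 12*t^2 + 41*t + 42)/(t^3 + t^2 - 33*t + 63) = (t^2 + 5*t + 6)/(t^2 - 6*t + 9)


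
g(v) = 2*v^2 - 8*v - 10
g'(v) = 4*v - 8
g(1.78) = -17.90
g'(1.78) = -0.88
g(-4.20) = 58.88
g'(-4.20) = -24.80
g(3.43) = -13.91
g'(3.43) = 5.72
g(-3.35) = 39.24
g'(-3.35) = -21.40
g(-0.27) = -7.69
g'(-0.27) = -9.08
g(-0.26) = -7.78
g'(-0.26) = -9.04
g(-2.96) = 31.20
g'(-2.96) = -19.84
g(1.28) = -16.96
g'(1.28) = -2.88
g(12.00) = 182.00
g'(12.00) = 40.00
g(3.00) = -16.00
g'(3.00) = 4.00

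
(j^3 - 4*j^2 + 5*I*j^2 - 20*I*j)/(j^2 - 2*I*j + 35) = j*(j - 4)/(j - 7*I)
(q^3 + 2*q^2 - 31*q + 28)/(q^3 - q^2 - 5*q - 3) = (-q^3 - 2*q^2 + 31*q - 28)/(-q^3 + q^2 + 5*q + 3)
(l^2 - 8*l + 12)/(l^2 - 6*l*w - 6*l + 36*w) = (2 - l)/(-l + 6*w)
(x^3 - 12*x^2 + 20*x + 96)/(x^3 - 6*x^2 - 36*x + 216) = (x^2 - 6*x - 16)/(x^2 - 36)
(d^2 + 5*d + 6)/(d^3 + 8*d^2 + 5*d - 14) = (d + 3)/(d^2 + 6*d - 7)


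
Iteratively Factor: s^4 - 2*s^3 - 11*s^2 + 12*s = (s - 4)*(s^3 + 2*s^2 - 3*s) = (s - 4)*(s + 3)*(s^2 - s) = s*(s - 4)*(s + 3)*(s - 1)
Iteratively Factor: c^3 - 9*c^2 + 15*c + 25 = (c - 5)*(c^2 - 4*c - 5) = (c - 5)^2*(c + 1)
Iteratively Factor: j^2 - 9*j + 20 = (j - 5)*(j - 4)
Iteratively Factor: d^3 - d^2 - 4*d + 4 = (d + 2)*(d^2 - 3*d + 2) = (d - 2)*(d + 2)*(d - 1)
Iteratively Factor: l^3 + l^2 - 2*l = (l - 1)*(l^2 + 2*l) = l*(l - 1)*(l + 2)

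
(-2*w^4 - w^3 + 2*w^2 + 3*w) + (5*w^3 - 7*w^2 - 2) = -2*w^4 + 4*w^3 - 5*w^2 + 3*w - 2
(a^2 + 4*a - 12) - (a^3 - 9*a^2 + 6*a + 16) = -a^3 + 10*a^2 - 2*a - 28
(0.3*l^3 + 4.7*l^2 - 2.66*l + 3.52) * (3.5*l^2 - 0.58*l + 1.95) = 1.05*l^5 + 16.276*l^4 - 11.451*l^3 + 23.0278*l^2 - 7.2286*l + 6.864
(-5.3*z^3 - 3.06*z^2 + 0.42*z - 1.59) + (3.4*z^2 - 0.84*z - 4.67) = -5.3*z^3 + 0.34*z^2 - 0.42*z - 6.26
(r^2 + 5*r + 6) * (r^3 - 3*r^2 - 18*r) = r^5 + 2*r^4 - 27*r^3 - 108*r^2 - 108*r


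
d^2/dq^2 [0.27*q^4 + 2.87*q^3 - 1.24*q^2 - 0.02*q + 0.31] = 3.24*q^2 + 17.22*q - 2.48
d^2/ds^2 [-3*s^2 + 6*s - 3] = -6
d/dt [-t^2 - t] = -2*t - 1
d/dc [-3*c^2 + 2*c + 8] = 2 - 6*c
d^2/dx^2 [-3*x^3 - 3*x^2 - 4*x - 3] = -18*x - 6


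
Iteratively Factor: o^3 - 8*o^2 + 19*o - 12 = (o - 4)*(o^2 - 4*o + 3) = (o - 4)*(o - 3)*(o - 1)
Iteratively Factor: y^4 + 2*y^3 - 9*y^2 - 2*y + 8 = (y - 1)*(y^3 + 3*y^2 - 6*y - 8) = (y - 2)*(y - 1)*(y^2 + 5*y + 4) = (y - 2)*(y - 1)*(y + 1)*(y + 4)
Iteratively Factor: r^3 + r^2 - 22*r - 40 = (r + 4)*(r^2 - 3*r - 10) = (r + 2)*(r + 4)*(r - 5)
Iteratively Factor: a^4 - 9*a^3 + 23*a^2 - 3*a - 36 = (a - 3)*(a^3 - 6*a^2 + 5*a + 12) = (a - 3)*(a + 1)*(a^2 - 7*a + 12) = (a - 3)^2*(a + 1)*(a - 4)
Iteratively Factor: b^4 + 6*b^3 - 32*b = (b + 4)*(b^3 + 2*b^2 - 8*b) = (b + 4)^2*(b^2 - 2*b) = (b - 2)*(b + 4)^2*(b)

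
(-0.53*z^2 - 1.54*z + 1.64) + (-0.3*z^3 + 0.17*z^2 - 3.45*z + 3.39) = -0.3*z^3 - 0.36*z^2 - 4.99*z + 5.03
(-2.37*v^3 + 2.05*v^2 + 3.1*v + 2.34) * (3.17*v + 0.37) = -7.5129*v^4 + 5.6216*v^3 + 10.5855*v^2 + 8.5648*v + 0.8658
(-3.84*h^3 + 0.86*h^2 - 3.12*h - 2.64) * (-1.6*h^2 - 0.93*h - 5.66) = 6.144*h^5 + 2.1952*h^4 + 25.9266*h^3 + 2.258*h^2 + 20.1144*h + 14.9424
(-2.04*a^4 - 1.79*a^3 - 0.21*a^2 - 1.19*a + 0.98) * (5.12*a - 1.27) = -10.4448*a^5 - 6.574*a^4 + 1.1981*a^3 - 5.8261*a^2 + 6.5289*a - 1.2446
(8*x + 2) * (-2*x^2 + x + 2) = -16*x^3 + 4*x^2 + 18*x + 4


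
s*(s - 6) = s^2 - 6*s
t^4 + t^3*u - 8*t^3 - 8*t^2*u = t^2*(t - 8)*(t + u)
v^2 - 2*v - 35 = (v - 7)*(v + 5)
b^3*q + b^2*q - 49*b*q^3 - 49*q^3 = (b - 7*q)*(b + 7*q)*(b*q + q)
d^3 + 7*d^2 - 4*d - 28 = (d - 2)*(d + 2)*(d + 7)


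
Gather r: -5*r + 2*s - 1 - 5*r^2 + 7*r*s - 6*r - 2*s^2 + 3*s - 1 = -5*r^2 + r*(7*s - 11) - 2*s^2 + 5*s - 2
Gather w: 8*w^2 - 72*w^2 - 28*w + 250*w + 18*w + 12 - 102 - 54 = -64*w^2 + 240*w - 144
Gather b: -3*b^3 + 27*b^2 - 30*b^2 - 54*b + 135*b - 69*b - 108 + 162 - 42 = -3*b^3 - 3*b^2 + 12*b + 12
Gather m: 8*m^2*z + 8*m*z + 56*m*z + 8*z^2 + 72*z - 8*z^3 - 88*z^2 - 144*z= 8*m^2*z + 64*m*z - 8*z^3 - 80*z^2 - 72*z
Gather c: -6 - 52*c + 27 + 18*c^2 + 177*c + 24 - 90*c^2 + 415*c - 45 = -72*c^2 + 540*c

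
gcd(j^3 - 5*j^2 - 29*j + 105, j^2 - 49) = j - 7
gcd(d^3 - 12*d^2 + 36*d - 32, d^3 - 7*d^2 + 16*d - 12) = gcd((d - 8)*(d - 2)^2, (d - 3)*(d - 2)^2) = d^2 - 4*d + 4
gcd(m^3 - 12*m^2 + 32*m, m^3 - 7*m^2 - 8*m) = m^2 - 8*m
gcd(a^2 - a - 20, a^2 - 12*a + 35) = a - 5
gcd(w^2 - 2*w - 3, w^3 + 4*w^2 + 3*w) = w + 1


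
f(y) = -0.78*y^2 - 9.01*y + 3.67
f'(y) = -1.56*y - 9.01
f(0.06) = 3.13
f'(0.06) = -9.10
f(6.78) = -93.27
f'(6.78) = -19.59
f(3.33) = -34.98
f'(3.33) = -14.20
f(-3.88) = 26.89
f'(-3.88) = -2.96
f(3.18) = -32.87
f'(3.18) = -13.97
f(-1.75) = 17.05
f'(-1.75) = -6.28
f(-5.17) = 29.40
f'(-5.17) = -0.94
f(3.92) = -43.63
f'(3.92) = -15.13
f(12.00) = -216.77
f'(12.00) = -27.73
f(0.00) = 3.67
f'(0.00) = -9.01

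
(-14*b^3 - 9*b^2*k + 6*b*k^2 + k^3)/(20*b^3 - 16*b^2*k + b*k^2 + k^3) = (-7*b^2 - 8*b*k - k^2)/(10*b^2 - 3*b*k - k^2)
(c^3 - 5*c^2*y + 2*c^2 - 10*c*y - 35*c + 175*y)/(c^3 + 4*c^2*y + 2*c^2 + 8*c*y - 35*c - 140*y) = (c - 5*y)/(c + 4*y)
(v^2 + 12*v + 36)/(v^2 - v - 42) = (v + 6)/(v - 7)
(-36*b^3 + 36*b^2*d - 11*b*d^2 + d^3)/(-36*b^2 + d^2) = (6*b^2 - 5*b*d + d^2)/(6*b + d)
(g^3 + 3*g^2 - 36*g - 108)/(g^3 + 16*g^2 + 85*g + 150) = (g^2 - 3*g - 18)/(g^2 + 10*g + 25)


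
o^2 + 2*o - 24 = (o - 4)*(o + 6)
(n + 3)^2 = n^2 + 6*n + 9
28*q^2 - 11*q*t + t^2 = (-7*q + t)*(-4*q + t)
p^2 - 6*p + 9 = (p - 3)^2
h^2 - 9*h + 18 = (h - 6)*(h - 3)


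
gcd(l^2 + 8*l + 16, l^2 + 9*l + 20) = l + 4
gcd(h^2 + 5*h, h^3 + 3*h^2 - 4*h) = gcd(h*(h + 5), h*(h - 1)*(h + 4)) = h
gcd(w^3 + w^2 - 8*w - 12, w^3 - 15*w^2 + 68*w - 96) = w - 3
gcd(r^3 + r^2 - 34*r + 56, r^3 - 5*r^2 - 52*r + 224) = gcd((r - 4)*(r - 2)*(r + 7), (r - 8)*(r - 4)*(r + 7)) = r^2 + 3*r - 28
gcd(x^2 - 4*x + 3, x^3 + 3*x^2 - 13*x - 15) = x - 3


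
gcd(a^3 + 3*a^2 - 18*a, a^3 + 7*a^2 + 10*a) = a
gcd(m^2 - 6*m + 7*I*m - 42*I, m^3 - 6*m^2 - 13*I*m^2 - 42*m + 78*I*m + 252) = m - 6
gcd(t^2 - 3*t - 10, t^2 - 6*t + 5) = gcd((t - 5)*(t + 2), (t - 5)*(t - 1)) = t - 5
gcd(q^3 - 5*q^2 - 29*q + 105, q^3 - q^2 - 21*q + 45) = q^2 + 2*q - 15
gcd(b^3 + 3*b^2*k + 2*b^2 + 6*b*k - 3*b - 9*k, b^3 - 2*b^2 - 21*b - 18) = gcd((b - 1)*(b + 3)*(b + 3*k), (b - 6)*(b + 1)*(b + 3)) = b + 3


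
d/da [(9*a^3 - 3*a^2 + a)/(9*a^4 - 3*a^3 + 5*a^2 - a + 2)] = (-81*a^6 + 54*a^5 + 9*a^4 - 12*a^3 + 52*a^2 - 12*a + 2)/(81*a^8 - 54*a^7 + 99*a^6 - 48*a^5 + 67*a^4 - 22*a^3 + 21*a^2 - 4*a + 4)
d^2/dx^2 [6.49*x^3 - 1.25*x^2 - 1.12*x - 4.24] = 38.94*x - 2.5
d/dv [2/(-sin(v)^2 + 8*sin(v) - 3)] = 4*(sin(v) - 4)*cos(v)/(sin(v)^2 - 8*sin(v) + 3)^2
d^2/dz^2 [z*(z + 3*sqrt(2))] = 2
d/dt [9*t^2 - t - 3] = 18*t - 1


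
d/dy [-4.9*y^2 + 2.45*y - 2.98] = 2.45 - 9.8*y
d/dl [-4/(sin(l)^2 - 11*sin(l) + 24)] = 4*(2*sin(l) - 11)*cos(l)/(sin(l)^2 - 11*sin(l) + 24)^2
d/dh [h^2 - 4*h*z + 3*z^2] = 2*h - 4*z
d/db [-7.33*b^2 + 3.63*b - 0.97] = 3.63 - 14.66*b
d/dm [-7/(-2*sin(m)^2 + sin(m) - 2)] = 7*(1 - 4*sin(m))*cos(m)/(-sin(m) - cos(2*m) + 3)^2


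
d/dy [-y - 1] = -1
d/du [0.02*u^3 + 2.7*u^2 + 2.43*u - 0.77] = 0.06*u^2 + 5.4*u + 2.43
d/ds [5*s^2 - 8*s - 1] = 10*s - 8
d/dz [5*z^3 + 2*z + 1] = 15*z^2 + 2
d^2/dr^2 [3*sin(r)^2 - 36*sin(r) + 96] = 36*sin(r) + 6*cos(2*r)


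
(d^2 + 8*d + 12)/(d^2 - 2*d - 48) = (d + 2)/(d - 8)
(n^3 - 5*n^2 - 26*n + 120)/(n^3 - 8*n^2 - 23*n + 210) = (n - 4)/(n - 7)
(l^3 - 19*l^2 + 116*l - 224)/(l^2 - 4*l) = l - 15 + 56/l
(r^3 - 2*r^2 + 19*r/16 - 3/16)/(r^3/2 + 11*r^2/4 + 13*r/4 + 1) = (16*r^3 - 32*r^2 + 19*r - 3)/(4*(2*r^3 + 11*r^2 + 13*r + 4))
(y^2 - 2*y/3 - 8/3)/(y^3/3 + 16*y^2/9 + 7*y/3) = 3*(3*y^2 - 2*y - 8)/(y*(3*y^2 + 16*y + 21))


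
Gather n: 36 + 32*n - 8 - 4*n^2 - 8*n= -4*n^2 + 24*n + 28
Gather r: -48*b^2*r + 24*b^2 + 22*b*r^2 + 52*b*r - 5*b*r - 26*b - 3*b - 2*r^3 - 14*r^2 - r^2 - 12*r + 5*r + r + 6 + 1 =24*b^2 - 29*b - 2*r^3 + r^2*(22*b - 15) + r*(-48*b^2 + 47*b - 6) + 7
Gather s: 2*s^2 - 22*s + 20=2*s^2 - 22*s + 20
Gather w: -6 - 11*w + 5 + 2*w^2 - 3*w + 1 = 2*w^2 - 14*w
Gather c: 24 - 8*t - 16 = 8 - 8*t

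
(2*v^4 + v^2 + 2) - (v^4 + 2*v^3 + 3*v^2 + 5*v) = v^4 - 2*v^3 - 2*v^2 - 5*v + 2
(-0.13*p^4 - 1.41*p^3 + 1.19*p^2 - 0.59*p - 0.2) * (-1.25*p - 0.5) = 0.1625*p^5 + 1.8275*p^4 - 0.7825*p^3 + 0.1425*p^2 + 0.545*p + 0.1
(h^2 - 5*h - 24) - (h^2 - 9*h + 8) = 4*h - 32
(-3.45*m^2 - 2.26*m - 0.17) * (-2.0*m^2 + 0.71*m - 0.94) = 6.9*m^4 + 2.0705*m^3 + 1.9784*m^2 + 2.0037*m + 0.1598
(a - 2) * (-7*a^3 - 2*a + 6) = -7*a^4 + 14*a^3 - 2*a^2 + 10*a - 12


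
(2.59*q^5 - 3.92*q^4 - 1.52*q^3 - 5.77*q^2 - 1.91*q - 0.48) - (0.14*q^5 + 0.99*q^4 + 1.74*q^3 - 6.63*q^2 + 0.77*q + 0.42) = 2.45*q^5 - 4.91*q^4 - 3.26*q^3 + 0.86*q^2 - 2.68*q - 0.9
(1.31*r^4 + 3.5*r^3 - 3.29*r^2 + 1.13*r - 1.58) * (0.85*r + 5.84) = 1.1135*r^5 + 10.6254*r^4 + 17.6435*r^3 - 18.2531*r^2 + 5.2562*r - 9.2272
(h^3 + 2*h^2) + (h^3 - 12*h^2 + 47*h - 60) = 2*h^3 - 10*h^2 + 47*h - 60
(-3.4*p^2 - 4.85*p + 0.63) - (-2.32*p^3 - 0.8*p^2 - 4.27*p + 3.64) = 2.32*p^3 - 2.6*p^2 - 0.58*p - 3.01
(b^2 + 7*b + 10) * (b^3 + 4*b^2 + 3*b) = b^5 + 11*b^4 + 41*b^3 + 61*b^2 + 30*b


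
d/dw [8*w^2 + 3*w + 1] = 16*w + 3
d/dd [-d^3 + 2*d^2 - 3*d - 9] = -3*d^2 + 4*d - 3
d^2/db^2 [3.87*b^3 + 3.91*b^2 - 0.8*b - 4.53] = 23.22*b + 7.82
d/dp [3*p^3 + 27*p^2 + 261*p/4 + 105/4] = 9*p^2 + 54*p + 261/4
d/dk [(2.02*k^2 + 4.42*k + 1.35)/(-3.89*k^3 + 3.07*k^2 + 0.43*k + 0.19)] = (7.8578*k^4 + 34.3876*k^3 + 3.0537*k^2 - 7.5214*k + 0.2593)/(15.1321*k^6 - 23.8846*k^5 + 6.0795*k^4 + 1.162*k^3 + 1.3515*k^2 + 0.1634*k + 0.0361)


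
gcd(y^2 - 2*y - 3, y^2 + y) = y + 1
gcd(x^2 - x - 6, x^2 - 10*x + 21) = x - 3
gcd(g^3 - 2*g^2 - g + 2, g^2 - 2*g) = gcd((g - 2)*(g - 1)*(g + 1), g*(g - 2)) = g - 2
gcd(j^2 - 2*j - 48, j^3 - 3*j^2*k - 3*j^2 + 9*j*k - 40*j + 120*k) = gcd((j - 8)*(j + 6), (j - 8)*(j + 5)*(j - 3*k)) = j - 8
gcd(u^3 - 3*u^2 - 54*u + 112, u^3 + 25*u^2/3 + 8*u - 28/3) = u + 7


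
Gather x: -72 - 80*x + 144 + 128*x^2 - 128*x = 128*x^2 - 208*x + 72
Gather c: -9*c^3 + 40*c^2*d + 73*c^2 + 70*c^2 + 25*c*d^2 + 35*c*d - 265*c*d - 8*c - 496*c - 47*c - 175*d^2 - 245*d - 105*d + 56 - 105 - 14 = -9*c^3 + c^2*(40*d + 143) + c*(25*d^2 - 230*d - 551) - 175*d^2 - 350*d - 63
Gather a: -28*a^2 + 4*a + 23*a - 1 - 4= -28*a^2 + 27*a - 5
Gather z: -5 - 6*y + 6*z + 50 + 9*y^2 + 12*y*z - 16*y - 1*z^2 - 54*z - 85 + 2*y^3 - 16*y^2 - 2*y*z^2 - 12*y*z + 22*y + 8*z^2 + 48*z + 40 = 2*y^3 - 7*y^2 + z^2*(7 - 2*y)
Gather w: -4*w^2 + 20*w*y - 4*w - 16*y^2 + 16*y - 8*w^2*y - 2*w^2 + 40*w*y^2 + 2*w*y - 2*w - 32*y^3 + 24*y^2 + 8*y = w^2*(-8*y - 6) + w*(40*y^2 + 22*y - 6) - 32*y^3 + 8*y^2 + 24*y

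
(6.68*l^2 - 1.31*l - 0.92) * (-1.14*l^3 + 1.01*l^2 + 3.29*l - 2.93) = -7.6152*l^5 + 8.2402*l^4 + 21.7029*l^3 - 24.8115*l^2 + 0.8115*l + 2.6956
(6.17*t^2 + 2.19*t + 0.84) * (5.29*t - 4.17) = 32.6393*t^3 - 14.1438*t^2 - 4.6887*t - 3.5028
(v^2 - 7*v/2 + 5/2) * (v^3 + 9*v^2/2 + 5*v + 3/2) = v^5 + v^4 - 33*v^3/4 - 19*v^2/4 + 29*v/4 + 15/4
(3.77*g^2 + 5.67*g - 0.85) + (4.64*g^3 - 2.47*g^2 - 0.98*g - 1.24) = 4.64*g^3 + 1.3*g^2 + 4.69*g - 2.09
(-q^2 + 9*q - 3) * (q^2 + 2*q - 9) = -q^4 + 7*q^3 + 24*q^2 - 87*q + 27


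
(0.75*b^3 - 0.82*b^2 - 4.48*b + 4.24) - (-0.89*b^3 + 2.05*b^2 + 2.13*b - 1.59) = 1.64*b^3 - 2.87*b^2 - 6.61*b + 5.83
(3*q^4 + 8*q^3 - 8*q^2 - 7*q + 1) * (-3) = -9*q^4 - 24*q^3 + 24*q^2 + 21*q - 3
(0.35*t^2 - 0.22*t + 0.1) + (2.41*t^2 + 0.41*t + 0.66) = 2.76*t^2 + 0.19*t + 0.76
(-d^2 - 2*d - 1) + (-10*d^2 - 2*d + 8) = -11*d^2 - 4*d + 7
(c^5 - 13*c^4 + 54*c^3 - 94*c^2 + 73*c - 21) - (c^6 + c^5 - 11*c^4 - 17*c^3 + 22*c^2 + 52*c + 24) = -c^6 - 2*c^4 + 71*c^3 - 116*c^2 + 21*c - 45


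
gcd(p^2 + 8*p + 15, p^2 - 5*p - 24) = p + 3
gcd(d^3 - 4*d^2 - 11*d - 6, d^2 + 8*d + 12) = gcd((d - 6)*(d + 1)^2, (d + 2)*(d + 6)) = 1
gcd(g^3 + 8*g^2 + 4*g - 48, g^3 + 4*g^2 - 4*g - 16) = g^2 + 2*g - 8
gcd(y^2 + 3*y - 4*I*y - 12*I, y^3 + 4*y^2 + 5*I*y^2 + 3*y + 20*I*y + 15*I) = y + 3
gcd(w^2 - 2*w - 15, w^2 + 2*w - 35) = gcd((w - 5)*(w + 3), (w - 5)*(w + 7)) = w - 5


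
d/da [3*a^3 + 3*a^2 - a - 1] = 9*a^2 + 6*a - 1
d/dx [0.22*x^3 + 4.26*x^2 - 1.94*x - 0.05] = 0.66*x^2 + 8.52*x - 1.94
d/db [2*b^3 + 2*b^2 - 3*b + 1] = 6*b^2 + 4*b - 3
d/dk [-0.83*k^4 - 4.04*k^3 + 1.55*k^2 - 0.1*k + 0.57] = -3.32*k^3 - 12.12*k^2 + 3.1*k - 0.1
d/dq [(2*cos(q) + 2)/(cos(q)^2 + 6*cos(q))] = 2*(sin(q) + 6*sin(q)/cos(q)^2 + 2*tan(q))/(cos(q) + 6)^2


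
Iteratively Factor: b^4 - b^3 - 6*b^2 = (b - 3)*(b^3 + 2*b^2) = b*(b - 3)*(b^2 + 2*b) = b^2*(b - 3)*(b + 2)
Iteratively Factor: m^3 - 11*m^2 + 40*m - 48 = (m - 3)*(m^2 - 8*m + 16) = (m - 4)*(m - 3)*(m - 4)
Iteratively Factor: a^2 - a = (a)*(a - 1)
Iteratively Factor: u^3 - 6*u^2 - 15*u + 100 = (u - 5)*(u^2 - u - 20) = (u - 5)^2*(u + 4)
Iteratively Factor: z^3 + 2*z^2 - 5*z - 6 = (z + 3)*(z^2 - z - 2) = (z - 2)*(z + 3)*(z + 1)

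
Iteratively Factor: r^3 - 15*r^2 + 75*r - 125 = (r - 5)*(r^2 - 10*r + 25) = (r - 5)^2*(r - 5)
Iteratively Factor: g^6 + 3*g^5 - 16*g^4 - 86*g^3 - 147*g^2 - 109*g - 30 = (g + 2)*(g^5 + g^4 - 18*g^3 - 50*g^2 - 47*g - 15) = (g - 5)*(g + 2)*(g^4 + 6*g^3 + 12*g^2 + 10*g + 3) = (g - 5)*(g + 2)*(g + 3)*(g^3 + 3*g^2 + 3*g + 1) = (g - 5)*(g + 1)*(g + 2)*(g + 3)*(g^2 + 2*g + 1) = (g - 5)*(g + 1)^2*(g + 2)*(g + 3)*(g + 1)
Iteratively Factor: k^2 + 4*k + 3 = (k + 1)*(k + 3)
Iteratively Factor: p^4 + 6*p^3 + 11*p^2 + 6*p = (p + 1)*(p^3 + 5*p^2 + 6*p) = p*(p + 1)*(p^2 + 5*p + 6) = p*(p + 1)*(p + 2)*(p + 3)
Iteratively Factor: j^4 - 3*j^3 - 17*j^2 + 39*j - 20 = (j - 1)*(j^3 - 2*j^2 - 19*j + 20) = (j - 5)*(j - 1)*(j^2 + 3*j - 4) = (j - 5)*(j - 1)*(j + 4)*(j - 1)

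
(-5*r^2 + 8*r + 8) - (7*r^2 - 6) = -12*r^2 + 8*r + 14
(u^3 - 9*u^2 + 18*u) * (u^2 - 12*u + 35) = u^5 - 21*u^4 + 161*u^3 - 531*u^2 + 630*u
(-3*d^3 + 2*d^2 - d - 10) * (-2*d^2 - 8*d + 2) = 6*d^5 + 20*d^4 - 20*d^3 + 32*d^2 + 78*d - 20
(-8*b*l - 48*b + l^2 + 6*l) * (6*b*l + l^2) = -48*b^2*l^2 - 288*b^2*l - 2*b*l^3 - 12*b*l^2 + l^4 + 6*l^3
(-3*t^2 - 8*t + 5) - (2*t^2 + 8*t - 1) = -5*t^2 - 16*t + 6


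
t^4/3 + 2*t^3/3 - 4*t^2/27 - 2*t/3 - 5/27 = (t/3 + 1/3)*(t - 1)*(t + 1/3)*(t + 5/3)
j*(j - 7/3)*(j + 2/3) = j^3 - 5*j^2/3 - 14*j/9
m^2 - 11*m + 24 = (m - 8)*(m - 3)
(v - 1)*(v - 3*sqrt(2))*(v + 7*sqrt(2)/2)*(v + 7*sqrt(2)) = v^4 - v^3 + 15*sqrt(2)*v^3/2 - 14*v^2 - 15*sqrt(2)*v^2/2 - 147*sqrt(2)*v + 14*v + 147*sqrt(2)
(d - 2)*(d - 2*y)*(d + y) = d^3 - d^2*y - 2*d^2 - 2*d*y^2 + 2*d*y + 4*y^2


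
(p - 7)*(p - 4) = p^2 - 11*p + 28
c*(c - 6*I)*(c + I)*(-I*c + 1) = -I*c^4 - 4*c^3 - 11*I*c^2 + 6*c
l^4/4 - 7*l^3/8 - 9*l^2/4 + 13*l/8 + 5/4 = (l/4 + 1/2)*(l - 5)*(l - 1)*(l + 1/2)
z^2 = z^2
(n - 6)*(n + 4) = n^2 - 2*n - 24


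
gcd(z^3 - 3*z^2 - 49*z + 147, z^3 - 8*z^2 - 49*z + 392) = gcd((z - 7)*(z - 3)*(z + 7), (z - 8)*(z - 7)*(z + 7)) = z^2 - 49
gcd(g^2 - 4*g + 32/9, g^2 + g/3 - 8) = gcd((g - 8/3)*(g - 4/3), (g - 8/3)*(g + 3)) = g - 8/3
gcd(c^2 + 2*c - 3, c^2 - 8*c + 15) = 1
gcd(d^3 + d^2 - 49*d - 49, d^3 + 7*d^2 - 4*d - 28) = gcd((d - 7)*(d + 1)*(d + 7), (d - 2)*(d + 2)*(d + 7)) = d + 7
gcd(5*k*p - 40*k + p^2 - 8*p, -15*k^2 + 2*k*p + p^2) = 5*k + p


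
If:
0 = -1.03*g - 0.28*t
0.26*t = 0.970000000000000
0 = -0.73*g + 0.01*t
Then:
No Solution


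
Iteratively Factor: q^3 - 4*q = (q)*(q^2 - 4) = q*(q + 2)*(q - 2)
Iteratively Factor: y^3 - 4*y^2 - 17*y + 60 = (y + 4)*(y^2 - 8*y + 15) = (y - 3)*(y + 4)*(y - 5)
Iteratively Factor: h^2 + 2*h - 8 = (h + 4)*(h - 2)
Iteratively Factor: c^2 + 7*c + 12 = (c + 3)*(c + 4)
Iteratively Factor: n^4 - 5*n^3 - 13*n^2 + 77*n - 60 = (n - 5)*(n^3 - 13*n + 12) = (n - 5)*(n - 3)*(n^2 + 3*n - 4) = (n - 5)*(n - 3)*(n - 1)*(n + 4)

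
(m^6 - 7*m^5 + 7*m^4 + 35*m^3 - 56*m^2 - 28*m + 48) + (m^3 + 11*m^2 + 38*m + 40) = m^6 - 7*m^5 + 7*m^4 + 36*m^3 - 45*m^2 + 10*m + 88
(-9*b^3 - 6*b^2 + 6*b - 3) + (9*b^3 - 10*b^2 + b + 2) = -16*b^2 + 7*b - 1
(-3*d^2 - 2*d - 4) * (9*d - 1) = -27*d^3 - 15*d^2 - 34*d + 4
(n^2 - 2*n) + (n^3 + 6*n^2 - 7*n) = n^3 + 7*n^2 - 9*n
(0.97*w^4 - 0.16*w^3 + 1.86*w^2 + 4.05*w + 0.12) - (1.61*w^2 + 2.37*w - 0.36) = 0.97*w^4 - 0.16*w^3 + 0.25*w^2 + 1.68*w + 0.48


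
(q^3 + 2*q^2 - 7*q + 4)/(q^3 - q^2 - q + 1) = (q + 4)/(q + 1)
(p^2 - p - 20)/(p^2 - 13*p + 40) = (p + 4)/(p - 8)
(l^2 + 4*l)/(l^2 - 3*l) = (l + 4)/(l - 3)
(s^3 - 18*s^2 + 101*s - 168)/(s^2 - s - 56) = (s^2 - 10*s + 21)/(s + 7)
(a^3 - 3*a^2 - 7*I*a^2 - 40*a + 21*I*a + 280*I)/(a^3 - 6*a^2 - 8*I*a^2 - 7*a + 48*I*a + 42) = (a^2 - 3*a - 40)/(a^2 - a*(6 + I) + 6*I)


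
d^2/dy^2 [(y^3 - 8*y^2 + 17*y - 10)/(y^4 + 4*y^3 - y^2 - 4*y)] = 2*(y^6 - 21*y^5 - 57*y^4 + 233*y^3 + 870*y^2 + 600*y + 160)/(y^3*(y^6 + 15*y^5 + 87*y^4 + 245*y^3 + 348*y^2 + 240*y + 64))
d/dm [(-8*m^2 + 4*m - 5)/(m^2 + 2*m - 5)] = 10*(-2*m^2 + 9*m - 1)/(m^4 + 4*m^3 - 6*m^2 - 20*m + 25)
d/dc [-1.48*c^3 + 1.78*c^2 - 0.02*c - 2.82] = -4.44*c^2 + 3.56*c - 0.02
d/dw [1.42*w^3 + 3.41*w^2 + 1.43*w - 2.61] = 4.26*w^2 + 6.82*w + 1.43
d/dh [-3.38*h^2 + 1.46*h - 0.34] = 1.46 - 6.76*h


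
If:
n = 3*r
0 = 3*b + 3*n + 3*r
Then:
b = -4*r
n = 3*r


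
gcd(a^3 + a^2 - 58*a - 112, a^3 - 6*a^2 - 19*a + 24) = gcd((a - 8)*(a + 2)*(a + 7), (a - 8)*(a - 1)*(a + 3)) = a - 8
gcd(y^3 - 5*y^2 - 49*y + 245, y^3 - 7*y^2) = y - 7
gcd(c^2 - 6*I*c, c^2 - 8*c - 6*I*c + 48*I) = c - 6*I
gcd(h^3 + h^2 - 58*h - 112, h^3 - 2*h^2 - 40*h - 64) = h^2 - 6*h - 16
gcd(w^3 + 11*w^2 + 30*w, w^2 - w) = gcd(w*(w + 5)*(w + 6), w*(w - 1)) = w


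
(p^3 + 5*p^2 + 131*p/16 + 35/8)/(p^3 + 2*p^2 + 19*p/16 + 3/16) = (16*p^3 + 80*p^2 + 131*p + 70)/(16*p^3 + 32*p^2 + 19*p + 3)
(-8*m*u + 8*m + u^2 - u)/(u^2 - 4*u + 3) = (-8*m + u)/(u - 3)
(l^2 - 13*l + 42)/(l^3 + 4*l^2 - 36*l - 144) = (l - 7)/(l^2 + 10*l + 24)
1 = 1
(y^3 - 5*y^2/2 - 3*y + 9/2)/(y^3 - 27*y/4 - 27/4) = 2*(y - 1)/(2*y + 3)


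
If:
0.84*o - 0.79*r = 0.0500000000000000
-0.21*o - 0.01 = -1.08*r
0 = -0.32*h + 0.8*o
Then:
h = 0.21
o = 0.08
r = 0.03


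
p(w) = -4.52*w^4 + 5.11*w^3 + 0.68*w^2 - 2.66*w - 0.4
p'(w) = -18.08*w^3 + 15.33*w^2 + 1.36*w - 2.66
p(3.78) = -647.54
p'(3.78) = -754.98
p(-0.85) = -3.15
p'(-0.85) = 18.36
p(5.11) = -2396.32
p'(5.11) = -2007.88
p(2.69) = -139.84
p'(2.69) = -240.00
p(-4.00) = -1463.04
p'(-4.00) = 1394.30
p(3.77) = -640.03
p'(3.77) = -748.42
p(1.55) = -9.95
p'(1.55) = -31.05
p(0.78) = -1.31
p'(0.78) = -0.85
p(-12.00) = -102427.36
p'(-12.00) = 33430.78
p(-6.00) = -6921.64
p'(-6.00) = 4446.34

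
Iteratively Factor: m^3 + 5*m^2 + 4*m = (m)*(m^2 + 5*m + 4) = m*(m + 4)*(m + 1)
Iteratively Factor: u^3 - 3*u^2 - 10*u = (u - 5)*(u^2 + 2*u) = u*(u - 5)*(u + 2)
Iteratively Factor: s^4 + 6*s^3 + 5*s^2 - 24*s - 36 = (s + 3)*(s^3 + 3*s^2 - 4*s - 12) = (s + 2)*(s + 3)*(s^2 + s - 6) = (s + 2)*(s + 3)^2*(s - 2)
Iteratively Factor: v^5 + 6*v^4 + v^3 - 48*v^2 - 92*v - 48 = (v - 3)*(v^4 + 9*v^3 + 28*v^2 + 36*v + 16) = (v - 3)*(v + 2)*(v^3 + 7*v^2 + 14*v + 8) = (v - 3)*(v + 1)*(v + 2)*(v^2 + 6*v + 8) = (v - 3)*(v + 1)*(v + 2)^2*(v + 4)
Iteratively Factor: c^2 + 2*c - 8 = (c + 4)*(c - 2)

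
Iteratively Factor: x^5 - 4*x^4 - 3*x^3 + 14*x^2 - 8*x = (x - 4)*(x^4 - 3*x^2 + 2*x) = (x - 4)*(x - 1)*(x^3 + x^2 - 2*x) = (x - 4)*(x - 1)^2*(x^2 + 2*x) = (x - 4)*(x - 1)^2*(x + 2)*(x)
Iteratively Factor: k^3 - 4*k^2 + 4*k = (k - 2)*(k^2 - 2*k) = (k - 2)^2*(k)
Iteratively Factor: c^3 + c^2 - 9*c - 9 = (c + 1)*(c^2 - 9) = (c + 1)*(c + 3)*(c - 3)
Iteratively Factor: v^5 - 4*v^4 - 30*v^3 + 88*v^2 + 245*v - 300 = (v - 1)*(v^4 - 3*v^3 - 33*v^2 + 55*v + 300) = (v - 1)*(v + 3)*(v^3 - 6*v^2 - 15*v + 100) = (v - 5)*(v - 1)*(v + 3)*(v^2 - v - 20) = (v - 5)*(v - 1)*(v + 3)*(v + 4)*(v - 5)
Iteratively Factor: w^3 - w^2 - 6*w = (w)*(w^2 - w - 6) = w*(w - 3)*(w + 2)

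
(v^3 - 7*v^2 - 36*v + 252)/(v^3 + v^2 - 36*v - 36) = (v - 7)/(v + 1)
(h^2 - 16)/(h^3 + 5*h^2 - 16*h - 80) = 1/(h + 5)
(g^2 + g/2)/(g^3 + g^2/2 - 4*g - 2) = g/(g^2 - 4)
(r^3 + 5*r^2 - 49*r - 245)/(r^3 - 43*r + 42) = (r^2 - 2*r - 35)/(r^2 - 7*r + 6)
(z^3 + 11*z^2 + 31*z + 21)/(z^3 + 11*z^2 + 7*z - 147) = (z^2 + 4*z + 3)/(z^2 + 4*z - 21)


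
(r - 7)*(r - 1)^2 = r^3 - 9*r^2 + 15*r - 7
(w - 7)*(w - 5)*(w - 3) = w^3 - 15*w^2 + 71*w - 105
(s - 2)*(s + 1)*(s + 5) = s^3 + 4*s^2 - 7*s - 10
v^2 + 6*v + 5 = (v + 1)*(v + 5)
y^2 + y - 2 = (y - 1)*(y + 2)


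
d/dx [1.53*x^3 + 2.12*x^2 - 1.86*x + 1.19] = 4.59*x^2 + 4.24*x - 1.86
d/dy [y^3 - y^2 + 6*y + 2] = 3*y^2 - 2*y + 6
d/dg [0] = 0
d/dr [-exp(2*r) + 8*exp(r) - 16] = 2*(4 - exp(r))*exp(r)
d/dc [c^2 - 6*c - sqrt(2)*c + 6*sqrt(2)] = 2*c - 6 - sqrt(2)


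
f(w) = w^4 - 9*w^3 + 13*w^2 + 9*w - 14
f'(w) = 4*w^3 - 27*w^2 + 26*w + 9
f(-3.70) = 773.96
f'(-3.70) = -659.44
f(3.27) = -45.92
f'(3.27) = -54.83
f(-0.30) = -15.28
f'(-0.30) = -1.34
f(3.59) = -64.46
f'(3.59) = -60.57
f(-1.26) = 15.82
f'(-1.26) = -74.63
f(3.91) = -84.33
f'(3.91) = -63.01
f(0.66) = -4.79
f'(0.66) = 15.55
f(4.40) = -114.57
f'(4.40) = -58.58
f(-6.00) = 3640.00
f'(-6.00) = -1983.00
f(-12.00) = 38038.00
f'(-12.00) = -11103.00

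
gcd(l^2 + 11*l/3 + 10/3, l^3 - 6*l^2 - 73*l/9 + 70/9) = l + 5/3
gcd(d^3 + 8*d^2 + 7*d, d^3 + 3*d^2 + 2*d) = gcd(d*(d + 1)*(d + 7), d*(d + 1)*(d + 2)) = d^2 + d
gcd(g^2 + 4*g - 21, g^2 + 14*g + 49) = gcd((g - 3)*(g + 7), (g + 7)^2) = g + 7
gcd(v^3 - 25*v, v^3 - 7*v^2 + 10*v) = v^2 - 5*v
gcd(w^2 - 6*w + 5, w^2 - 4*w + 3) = w - 1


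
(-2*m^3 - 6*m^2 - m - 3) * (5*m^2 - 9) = -10*m^5 - 30*m^4 + 13*m^3 + 39*m^2 + 9*m + 27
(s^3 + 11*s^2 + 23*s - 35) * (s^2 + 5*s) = s^5 + 16*s^4 + 78*s^3 + 80*s^2 - 175*s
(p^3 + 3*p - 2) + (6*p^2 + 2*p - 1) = p^3 + 6*p^2 + 5*p - 3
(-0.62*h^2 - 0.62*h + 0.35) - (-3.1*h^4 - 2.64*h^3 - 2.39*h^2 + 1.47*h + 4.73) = 3.1*h^4 + 2.64*h^3 + 1.77*h^2 - 2.09*h - 4.38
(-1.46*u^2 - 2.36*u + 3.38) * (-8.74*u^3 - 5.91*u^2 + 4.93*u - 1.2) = 12.7604*u^5 + 29.255*u^4 - 22.7914*u^3 - 29.8586*u^2 + 19.4954*u - 4.056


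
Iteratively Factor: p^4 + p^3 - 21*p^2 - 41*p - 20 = (p - 5)*(p^3 + 6*p^2 + 9*p + 4) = (p - 5)*(p + 4)*(p^2 + 2*p + 1) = (p - 5)*(p + 1)*(p + 4)*(p + 1)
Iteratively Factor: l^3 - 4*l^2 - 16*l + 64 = (l + 4)*(l^2 - 8*l + 16) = (l - 4)*(l + 4)*(l - 4)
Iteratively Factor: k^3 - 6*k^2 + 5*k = (k)*(k^2 - 6*k + 5) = k*(k - 5)*(k - 1)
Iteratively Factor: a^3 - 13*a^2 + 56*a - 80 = (a - 5)*(a^2 - 8*a + 16) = (a - 5)*(a - 4)*(a - 4)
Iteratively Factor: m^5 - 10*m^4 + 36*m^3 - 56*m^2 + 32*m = (m - 2)*(m^4 - 8*m^3 + 20*m^2 - 16*m) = (m - 2)^2*(m^3 - 6*m^2 + 8*m) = m*(m - 2)^2*(m^2 - 6*m + 8) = m*(m - 4)*(m - 2)^2*(m - 2)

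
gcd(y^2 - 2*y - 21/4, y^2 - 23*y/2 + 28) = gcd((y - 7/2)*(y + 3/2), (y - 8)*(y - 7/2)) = y - 7/2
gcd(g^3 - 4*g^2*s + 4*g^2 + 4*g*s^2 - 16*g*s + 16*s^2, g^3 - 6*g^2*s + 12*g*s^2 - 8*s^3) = g^2 - 4*g*s + 4*s^2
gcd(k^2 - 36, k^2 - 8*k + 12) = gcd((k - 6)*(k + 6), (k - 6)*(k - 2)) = k - 6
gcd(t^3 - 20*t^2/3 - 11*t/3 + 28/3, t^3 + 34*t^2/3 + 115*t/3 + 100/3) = t + 4/3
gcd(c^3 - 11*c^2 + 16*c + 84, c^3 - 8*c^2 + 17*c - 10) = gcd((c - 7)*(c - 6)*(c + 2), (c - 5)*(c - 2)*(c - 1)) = 1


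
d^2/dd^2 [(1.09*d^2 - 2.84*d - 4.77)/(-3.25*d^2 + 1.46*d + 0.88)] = (-1.4210854715202e-14*d^4 + 49.6509*d^3 + 283.59435*d^2 - 87.0675*d + 38.634008)/(34.328125*d^6 - 46.26375*d^5 - 7.1019*d^4 + 21.941464*d^3 + 1.922976*d^2 - 3.391872*d - 0.681472)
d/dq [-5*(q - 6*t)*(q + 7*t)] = -10*q - 5*t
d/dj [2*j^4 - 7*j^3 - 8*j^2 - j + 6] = 8*j^3 - 21*j^2 - 16*j - 1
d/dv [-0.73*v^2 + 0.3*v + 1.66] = 0.3 - 1.46*v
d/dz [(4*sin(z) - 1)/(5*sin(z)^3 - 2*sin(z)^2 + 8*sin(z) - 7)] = (-40*sin(z)^3 + 23*sin(z)^2 - 4*sin(z) - 20)*cos(z)/(5*sin(z)^3 - 2*sin(z)^2 + 8*sin(z) - 7)^2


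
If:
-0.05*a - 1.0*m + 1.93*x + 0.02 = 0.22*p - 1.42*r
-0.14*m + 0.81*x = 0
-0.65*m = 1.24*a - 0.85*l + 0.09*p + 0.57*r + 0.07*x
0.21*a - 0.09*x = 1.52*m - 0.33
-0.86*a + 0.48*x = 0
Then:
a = 0.02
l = 1.35401069518717*r + 0.139555297952512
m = 0.22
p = 6.45454545454545*r - 0.573557787210118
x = 0.04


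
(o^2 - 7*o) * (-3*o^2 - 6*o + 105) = -3*o^4 + 15*o^3 + 147*o^2 - 735*o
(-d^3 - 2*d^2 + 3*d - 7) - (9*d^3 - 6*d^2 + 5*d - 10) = -10*d^3 + 4*d^2 - 2*d + 3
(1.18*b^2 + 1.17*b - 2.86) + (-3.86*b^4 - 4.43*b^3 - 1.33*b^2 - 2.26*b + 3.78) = -3.86*b^4 - 4.43*b^3 - 0.15*b^2 - 1.09*b + 0.92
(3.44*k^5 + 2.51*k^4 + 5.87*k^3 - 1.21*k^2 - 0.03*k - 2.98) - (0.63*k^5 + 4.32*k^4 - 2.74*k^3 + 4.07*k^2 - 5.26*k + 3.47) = 2.81*k^5 - 1.81*k^4 + 8.61*k^3 - 5.28*k^2 + 5.23*k - 6.45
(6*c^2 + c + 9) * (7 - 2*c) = -12*c^3 + 40*c^2 - 11*c + 63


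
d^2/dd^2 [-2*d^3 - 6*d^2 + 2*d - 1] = -12*d - 12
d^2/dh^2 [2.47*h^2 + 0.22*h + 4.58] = 4.94000000000000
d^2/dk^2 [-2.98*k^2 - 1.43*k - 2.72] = -5.96000000000000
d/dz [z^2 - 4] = 2*z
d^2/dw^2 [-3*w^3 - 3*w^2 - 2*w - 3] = -18*w - 6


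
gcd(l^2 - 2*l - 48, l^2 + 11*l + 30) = l + 6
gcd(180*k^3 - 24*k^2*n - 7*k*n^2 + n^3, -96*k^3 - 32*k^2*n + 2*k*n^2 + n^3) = 6*k - n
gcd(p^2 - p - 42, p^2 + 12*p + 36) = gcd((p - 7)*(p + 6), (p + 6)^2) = p + 6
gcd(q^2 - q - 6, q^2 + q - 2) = q + 2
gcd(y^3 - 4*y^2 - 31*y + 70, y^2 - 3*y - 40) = y + 5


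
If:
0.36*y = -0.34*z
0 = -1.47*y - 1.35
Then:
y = -0.92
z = 0.97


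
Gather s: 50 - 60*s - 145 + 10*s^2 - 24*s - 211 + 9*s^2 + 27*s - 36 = 19*s^2 - 57*s - 342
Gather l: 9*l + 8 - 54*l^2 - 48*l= -54*l^2 - 39*l + 8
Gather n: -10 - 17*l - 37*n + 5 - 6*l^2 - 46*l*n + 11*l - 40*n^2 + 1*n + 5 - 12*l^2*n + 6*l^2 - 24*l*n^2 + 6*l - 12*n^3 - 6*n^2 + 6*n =-12*n^3 + n^2*(-24*l - 46) + n*(-12*l^2 - 46*l - 30)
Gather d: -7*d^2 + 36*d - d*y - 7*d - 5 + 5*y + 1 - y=-7*d^2 + d*(29 - y) + 4*y - 4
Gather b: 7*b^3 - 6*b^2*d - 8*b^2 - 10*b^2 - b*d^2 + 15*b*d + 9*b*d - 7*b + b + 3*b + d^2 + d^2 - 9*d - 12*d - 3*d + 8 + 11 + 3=7*b^3 + b^2*(-6*d - 18) + b*(-d^2 + 24*d - 3) + 2*d^2 - 24*d + 22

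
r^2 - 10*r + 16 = (r - 8)*(r - 2)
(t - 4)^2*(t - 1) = t^3 - 9*t^2 + 24*t - 16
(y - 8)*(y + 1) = y^2 - 7*y - 8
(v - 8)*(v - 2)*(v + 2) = v^3 - 8*v^2 - 4*v + 32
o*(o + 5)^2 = o^3 + 10*o^2 + 25*o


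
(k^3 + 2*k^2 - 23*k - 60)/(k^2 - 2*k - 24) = (k^2 - 2*k - 15)/(k - 6)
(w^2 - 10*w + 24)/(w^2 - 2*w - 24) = (w - 4)/(w + 4)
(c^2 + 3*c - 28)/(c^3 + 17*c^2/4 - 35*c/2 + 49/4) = 4*(c - 4)/(4*c^2 - 11*c + 7)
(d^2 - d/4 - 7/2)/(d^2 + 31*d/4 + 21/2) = (d - 2)/(d + 6)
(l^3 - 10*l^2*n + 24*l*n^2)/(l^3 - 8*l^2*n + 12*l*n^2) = (l - 4*n)/(l - 2*n)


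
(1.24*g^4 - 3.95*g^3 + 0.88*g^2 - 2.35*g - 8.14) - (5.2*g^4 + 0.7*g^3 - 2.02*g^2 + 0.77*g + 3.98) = -3.96*g^4 - 4.65*g^3 + 2.9*g^2 - 3.12*g - 12.12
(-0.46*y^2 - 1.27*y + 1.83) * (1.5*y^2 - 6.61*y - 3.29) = -0.69*y^4 + 1.1356*y^3 + 12.6531*y^2 - 7.918*y - 6.0207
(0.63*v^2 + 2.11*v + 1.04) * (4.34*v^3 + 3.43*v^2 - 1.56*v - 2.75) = 2.7342*v^5 + 11.3183*v^4 + 10.7681*v^3 - 1.4569*v^2 - 7.4249*v - 2.86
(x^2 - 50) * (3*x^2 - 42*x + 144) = 3*x^4 - 42*x^3 - 6*x^2 + 2100*x - 7200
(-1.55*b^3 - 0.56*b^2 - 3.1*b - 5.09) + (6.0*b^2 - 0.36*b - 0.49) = -1.55*b^3 + 5.44*b^2 - 3.46*b - 5.58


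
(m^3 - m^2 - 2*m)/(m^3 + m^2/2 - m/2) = 2*(m - 2)/(2*m - 1)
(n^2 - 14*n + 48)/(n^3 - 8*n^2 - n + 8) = (n - 6)/(n^2 - 1)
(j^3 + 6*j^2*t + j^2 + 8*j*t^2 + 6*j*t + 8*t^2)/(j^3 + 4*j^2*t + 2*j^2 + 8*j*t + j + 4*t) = (j + 2*t)/(j + 1)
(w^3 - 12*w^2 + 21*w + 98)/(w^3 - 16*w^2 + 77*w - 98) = (w + 2)/(w - 2)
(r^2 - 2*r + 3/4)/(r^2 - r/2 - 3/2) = (r - 1/2)/(r + 1)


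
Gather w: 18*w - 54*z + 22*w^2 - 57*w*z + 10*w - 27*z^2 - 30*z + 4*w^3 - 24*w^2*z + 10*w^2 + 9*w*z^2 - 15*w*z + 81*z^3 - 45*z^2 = 4*w^3 + w^2*(32 - 24*z) + w*(9*z^2 - 72*z + 28) + 81*z^3 - 72*z^2 - 84*z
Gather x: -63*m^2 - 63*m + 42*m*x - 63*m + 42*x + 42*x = -63*m^2 - 126*m + x*(42*m + 84)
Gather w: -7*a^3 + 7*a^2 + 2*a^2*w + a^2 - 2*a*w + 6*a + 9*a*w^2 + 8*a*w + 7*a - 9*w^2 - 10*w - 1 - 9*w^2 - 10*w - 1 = -7*a^3 + 8*a^2 + 13*a + w^2*(9*a - 18) + w*(2*a^2 + 6*a - 20) - 2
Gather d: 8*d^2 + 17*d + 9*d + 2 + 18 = 8*d^2 + 26*d + 20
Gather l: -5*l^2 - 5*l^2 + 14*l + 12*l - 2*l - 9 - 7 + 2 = -10*l^2 + 24*l - 14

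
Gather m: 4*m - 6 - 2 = 4*m - 8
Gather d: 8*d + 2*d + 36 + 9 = 10*d + 45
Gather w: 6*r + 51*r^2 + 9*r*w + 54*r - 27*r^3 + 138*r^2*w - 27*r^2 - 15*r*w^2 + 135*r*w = -27*r^3 + 24*r^2 - 15*r*w^2 + 60*r + w*(138*r^2 + 144*r)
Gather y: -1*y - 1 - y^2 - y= -y^2 - 2*y - 1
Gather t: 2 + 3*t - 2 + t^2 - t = t^2 + 2*t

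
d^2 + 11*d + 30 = (d + 5)*(d + 6)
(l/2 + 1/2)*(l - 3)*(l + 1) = l^3/2 - l^2/2 - 5*l/2 - 3/2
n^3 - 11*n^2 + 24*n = n*(n - 8)*(n - 3)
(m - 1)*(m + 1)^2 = m^3 + m^2 - m - 1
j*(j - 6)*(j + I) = j^3 - 6*j^2 + I*j^2 - 6*I*j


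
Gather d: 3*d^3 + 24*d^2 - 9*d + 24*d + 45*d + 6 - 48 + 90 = 3*d^3 + 24*d^2 + 60*d + 48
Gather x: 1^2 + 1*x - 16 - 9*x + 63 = 48 - 8*x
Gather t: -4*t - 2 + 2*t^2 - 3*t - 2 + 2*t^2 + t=4*t^2 - 6*t - 4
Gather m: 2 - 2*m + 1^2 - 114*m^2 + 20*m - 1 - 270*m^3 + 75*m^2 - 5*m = -270*m^3 - 39*m^2 + 13*m + 2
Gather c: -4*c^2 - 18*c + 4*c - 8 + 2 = -4*c^2 - 14*c - 6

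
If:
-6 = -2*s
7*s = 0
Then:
No Solution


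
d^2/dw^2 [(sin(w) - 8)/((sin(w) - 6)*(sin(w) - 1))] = (-sin(w)^4 + 24*sin(w)^3 - 106*sin(w)^2 + 4*sin(w) + 604)/((sin(w) - 6)^3*(sin(w) - 1)^2)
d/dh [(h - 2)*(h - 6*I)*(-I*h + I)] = -3*I*h^2 - 6*h*(2 - I) + 18 - 2*I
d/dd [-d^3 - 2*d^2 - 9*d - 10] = -3*d^2 - 4*d - 9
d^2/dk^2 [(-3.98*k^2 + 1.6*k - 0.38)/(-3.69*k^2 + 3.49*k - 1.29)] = (58.938156*k^3 - 82.62648*k^2 + 16.334892*k + 4.478716)/(50.243409*k^6 - 142.560567*k^5 + 187.528014*k^4 - 142.185043*k^3 + 65.558574*k^2 - 17.423127*k + 2.146689)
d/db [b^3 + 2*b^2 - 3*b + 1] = 3*b^2 + 4*b - 3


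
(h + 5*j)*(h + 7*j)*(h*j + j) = h^3*j + 12*h^2*j^2 + h^2*j + 35*h*j^3 + 12*h*j^2 + 35*j^3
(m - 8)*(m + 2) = m^2 - 6*m - 16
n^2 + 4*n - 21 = (n - 3)*(n + 7)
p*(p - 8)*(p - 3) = p^3 - 11*p^2 + 24*p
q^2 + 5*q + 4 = (q + 1)*(q + 4)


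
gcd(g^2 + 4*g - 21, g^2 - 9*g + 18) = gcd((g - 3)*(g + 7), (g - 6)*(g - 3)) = g - 3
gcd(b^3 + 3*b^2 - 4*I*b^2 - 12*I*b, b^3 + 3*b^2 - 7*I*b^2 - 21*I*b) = b^2 + 3*b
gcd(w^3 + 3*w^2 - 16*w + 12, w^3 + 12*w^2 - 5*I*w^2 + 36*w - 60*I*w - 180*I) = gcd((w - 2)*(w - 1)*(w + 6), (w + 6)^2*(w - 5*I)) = w + 6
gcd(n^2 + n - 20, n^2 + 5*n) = n + 5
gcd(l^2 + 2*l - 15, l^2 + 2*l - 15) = l^2 + 2*l - 15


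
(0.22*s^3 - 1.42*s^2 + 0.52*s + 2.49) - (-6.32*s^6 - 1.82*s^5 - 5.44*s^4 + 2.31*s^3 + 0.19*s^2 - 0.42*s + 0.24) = 6.32*s^6 + 1.82*s^5 + 5.44*s^4 - 2.09*s^3 - 1.61*s^2 + 0.94*s + 2.25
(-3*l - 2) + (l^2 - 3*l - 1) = l^2 - 6*l - 3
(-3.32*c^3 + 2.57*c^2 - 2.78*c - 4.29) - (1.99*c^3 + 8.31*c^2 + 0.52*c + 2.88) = -5.31*c^3 - 5.74*c^2 - 3.3*c - 7.17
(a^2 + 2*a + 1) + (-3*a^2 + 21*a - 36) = -2*a^2 + 23*a - 35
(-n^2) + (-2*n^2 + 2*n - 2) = -3*n^2 + 2*n - 2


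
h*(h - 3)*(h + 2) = h^3 - h^2 - 6*h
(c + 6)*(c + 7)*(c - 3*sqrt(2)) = c^3 - 3*sqrt(2)*c^2 + 13*c^2 - 39*sqrt(2)*c + 42*c - 126*sqrt(2)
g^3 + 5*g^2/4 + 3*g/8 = g*(g + 1/2)*(g + 3/4)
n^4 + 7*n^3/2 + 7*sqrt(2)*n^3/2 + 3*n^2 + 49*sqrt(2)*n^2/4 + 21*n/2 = n*(n + 7/2)*(n + sqrt(2)/2)*(n + 3*sqrt(2))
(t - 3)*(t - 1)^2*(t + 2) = t^4 - 3*t^3 - 3*t^2 + 11*t - 6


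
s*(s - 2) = s^2 - 2*s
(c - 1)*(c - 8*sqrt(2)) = c^2 - 8*sqrt(2)*c - c + 8*sqrt(2)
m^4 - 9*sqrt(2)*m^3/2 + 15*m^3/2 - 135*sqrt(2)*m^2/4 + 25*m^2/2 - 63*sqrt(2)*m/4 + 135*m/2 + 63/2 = (m + 1/2)*(m + 7)*(m - 3*sqrt(2))*(m - 3*sqrt(2)/2)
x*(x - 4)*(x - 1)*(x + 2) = x^4 - 3*x^3 - 6*x^2 + 8*x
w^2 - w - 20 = (w - 5)*(w + 4)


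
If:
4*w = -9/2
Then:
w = -9/8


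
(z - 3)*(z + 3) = z^2 - 9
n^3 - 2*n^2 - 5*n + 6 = (n - 3)*(n - 1)*(n + 2)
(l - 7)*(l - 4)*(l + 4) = l^3 - 7*l^2 - 16*l + 112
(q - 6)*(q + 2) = q^2 - 4*q - 12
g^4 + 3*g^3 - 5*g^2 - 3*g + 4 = (g - 1)^2*(g + 1)*(g + 4)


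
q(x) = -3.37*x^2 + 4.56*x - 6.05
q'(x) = 4.56 - 6.74*x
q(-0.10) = -6.54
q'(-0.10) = 5.23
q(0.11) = -5.59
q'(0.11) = 3.82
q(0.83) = -4.59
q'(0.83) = -1.03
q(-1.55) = -21.21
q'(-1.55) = 15.01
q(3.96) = -40.84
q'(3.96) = -22.13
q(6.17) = -106.21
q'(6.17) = -37.03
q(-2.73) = -43.62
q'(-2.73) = 22.96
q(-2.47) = -37.87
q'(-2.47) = 21.21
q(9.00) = -237.98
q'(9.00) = -56.10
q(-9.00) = -320.06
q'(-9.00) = 65.22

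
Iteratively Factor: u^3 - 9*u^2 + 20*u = (u - 4)*(u^2 - 5*u) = (u - 5)*(u - 4)*(u)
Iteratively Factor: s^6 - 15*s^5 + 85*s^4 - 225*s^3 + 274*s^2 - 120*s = (s)*(s^5 - 15*s^4 + 85*s^3 - 225*s^2 + 274*s - 120) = s*(s - 4)*(s^4 - 11*s^3 + 41*s^2 - 61*s + 30) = s*(s - 4)*(s - 2)*(s^3 - 9*s^2 + 23*s - 15) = s*(s - 4)*(s - 3)*(s - 2)*(s^2 - 6*s + 5) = s*(s - 4)*(s - 3)*(s - 2)*(s - 1)*(s - 5)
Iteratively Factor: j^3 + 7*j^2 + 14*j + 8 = (j + 4)*(j^2 + 3*j + 2) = (j + 1)*(j + 4)*(j + 2)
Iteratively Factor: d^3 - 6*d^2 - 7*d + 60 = (d - 4)*(d^2 - 2*d - 15) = (d - 5)*(d - 4)*(d + 3)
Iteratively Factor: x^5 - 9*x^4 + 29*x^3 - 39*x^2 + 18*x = (x)*(x^4 - 9*x^3 + 29*x^2 - 39*x + 18) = x*(x - 1)*(x^3 - 8*x^2 + 21*x - 18) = x*(x - 2)*(x - 1)*(x^2 - 6*x + 9) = x*(x - 3)*(x - 2)*(x - 1)*(x - 3)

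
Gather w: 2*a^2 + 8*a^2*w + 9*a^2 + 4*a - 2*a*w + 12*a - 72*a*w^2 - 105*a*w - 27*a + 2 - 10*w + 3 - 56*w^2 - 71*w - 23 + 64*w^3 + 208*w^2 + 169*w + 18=11*a^2 - 11*a + 64*w^3 + w^2*(152 - 72*a) + w*(8*a^2 - 107*a + 88)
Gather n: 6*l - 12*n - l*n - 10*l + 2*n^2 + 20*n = -4*l + 2*n^2 + n*(8 - l)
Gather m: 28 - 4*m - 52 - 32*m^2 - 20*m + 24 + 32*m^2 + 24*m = 0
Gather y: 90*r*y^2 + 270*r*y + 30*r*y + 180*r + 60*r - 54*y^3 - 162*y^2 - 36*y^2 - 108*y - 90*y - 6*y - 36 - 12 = 240*r - 54*y^3 + y^2*(90*r - 198) + y*(300*r - 204) - 48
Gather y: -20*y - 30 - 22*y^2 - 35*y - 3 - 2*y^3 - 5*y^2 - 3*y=-2*y^3 - 27*y^2 - 58*y - 33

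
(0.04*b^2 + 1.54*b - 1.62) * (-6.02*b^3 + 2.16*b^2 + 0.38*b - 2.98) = -0.2408*b^5 - 9.1844*b^4 + 13.094*b^3 - 3.0332*b^2 - 5.2048*b + 4.8276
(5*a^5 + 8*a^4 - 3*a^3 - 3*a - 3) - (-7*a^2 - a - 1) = 5*a^5 + 8*a^4 - 3*a^3 + 7*a^2 - 2*a - 2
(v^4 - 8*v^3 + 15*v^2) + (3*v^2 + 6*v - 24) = v^4 - 8*v^3 + 18*v^2 + 6*v - 24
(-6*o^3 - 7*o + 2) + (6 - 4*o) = -6*o^3 - 11*o + 8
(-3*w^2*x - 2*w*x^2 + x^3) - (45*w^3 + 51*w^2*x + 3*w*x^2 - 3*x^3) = -45*w^3 - 54*w^2*x - 5*w*x^2 + 4*x^3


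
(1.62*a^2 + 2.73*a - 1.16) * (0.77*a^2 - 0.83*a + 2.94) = 1.2474*a^4 + 0.7575*a^3 + 1.6037*a^2 + 8.989*a - 3.4104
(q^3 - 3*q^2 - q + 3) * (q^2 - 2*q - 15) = q^5 - 5*q^4 - 10*q^3 + 50*q^2 + 9*q - 45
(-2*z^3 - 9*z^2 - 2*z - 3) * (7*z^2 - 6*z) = -14*z^5 - 51*z^4 + 40*z^3 - 9*z^2 + 18*z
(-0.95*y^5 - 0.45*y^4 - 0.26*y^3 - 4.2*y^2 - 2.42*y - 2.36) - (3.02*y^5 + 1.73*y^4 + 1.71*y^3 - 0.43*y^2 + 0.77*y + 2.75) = -3.97*y^5 - 2.18*y^4 - 1.97*y^3 - 3.77*y^2 - 3.19*y - 5.11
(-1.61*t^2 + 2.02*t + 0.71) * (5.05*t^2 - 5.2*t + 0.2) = -8.1305*t^4 + 18.573*t^3 - 7.2405*t^2 - 3.288*t + 0.142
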